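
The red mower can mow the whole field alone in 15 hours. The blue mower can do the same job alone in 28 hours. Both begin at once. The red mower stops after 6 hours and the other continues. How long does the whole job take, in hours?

In the first 6 hours the combined rate is 43/420, so 43/70 of the job is done, leaving 27/70.
After the red mower leaves the rate is 1/28 per hour; the remaining 27/70 takes 54/5 hours.
Total = 6 + 54/5 = 84/5 hours.

84/5 hours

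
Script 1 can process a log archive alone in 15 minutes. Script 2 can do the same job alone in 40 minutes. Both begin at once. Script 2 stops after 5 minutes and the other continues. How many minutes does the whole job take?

In the first 5 minutes the combined rate is 11/120, so 11/24 of the job is done, leaving 13/24.
After Script 2 leaves the rate is 1/15 per minute; the remaining 13/24 takes 65/8 minutes.
Total = 5 + 65/8 = 105/8 minutes.

105/8 minutes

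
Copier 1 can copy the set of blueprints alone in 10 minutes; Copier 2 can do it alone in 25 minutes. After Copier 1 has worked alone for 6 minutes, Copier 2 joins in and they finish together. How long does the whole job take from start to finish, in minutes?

62/7 minutes

In 6 minutes Copier 1 does 6/10 = 3/5 of the job, leaving 2/5.
Copier 1 and Copier 2 together work at 7/50 per minute, so finishing takes 2/5 ÷ 7/50 = 20/7 minutes.
Total time = 6 + 20/7 = 62/7 minutes.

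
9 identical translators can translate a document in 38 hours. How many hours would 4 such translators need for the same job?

171/2 hours

Total work is 9·38 = 342 translator-hours.
With 4 translators: 342/4 = 171/2 hours.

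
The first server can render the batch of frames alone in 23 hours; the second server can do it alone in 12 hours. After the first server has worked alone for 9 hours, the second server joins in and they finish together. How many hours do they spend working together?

24/5 hours

In 9 hours the first server does 9/23 of the job, leaving 14/23.
The first server and the second server together work at 35/276 per hour, so finishing takes 14/23 ÷ 35/276 = 24/5 hours.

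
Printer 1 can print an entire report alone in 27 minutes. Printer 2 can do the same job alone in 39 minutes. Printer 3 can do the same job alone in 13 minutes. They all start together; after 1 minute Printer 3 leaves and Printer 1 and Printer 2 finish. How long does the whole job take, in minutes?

162/11 minutes

In the first 1 minute the combined rate is 49/351, so 49/351 of the job is done, leaving 302/351.
After Printer 3 leaves the rate is 22/351 per minute; the remaining 302/351 takes 151/11 minutes.
Total = 1 + 151/11 = 162/11 minutes.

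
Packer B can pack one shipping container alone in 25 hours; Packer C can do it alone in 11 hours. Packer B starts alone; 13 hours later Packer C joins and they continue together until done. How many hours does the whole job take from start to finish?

In 13 hours Packer B does 13/25 of the job, leaving 12/25.
Packer B and Packer C together work at 36/275 per hour, so finishing takes 12/25 ÷ 36/275 = 11/3 hours.
Total time = 13 + 11/3 = 50/3 hours.

50/3 hours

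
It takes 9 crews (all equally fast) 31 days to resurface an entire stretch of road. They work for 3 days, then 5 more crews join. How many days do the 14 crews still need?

18 days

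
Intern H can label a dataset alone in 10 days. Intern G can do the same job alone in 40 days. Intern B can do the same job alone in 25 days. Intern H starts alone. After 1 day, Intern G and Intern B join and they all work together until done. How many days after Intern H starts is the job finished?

71/11 days

In the first 1 day Intern H alone does 1/10 of the job, leaving 9/10.
Once everyone is working, combined rate: 1/10 + 1/40 + 1/25 = (20 + 5 + 8)/200 = 33/200 per day.
Remaining 9/10 at 33/200 per day takes 60/11 days.
Total from the start = 1 + 60/11 = 71/11 days.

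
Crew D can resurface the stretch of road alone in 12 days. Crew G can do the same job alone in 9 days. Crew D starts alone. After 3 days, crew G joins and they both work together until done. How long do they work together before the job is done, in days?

27/7 days

In the first 3 days crew D alone does 3/12 = 1/4 of the job, leaving 3/4.
Once everyone is working, combined rate: 1/12 + 1/9 = (3 + 4)/36 = 7/36 per day.
Remaining 3/4 at 7/36 per day takes 27/7 days.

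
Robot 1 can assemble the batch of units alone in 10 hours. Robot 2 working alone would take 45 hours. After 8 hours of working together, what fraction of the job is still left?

Combined rate: 1/10 + 1/45 = (9 + 2)/90 = 11/90 per hour.
In 8 hours they complete 8·11/90 = 44/45 of the job.
So 1/45 remains.

1/45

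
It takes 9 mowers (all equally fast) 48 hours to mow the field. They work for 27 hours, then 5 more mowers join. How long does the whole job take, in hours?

81/2 hours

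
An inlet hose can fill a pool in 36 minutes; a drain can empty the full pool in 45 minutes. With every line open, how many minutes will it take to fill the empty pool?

Net rate = 1/36 − 1/45 = (5 − 4)/180 = 1/180 per minute.
Filling time = 1 ÷ (1/180) = 180 minutes.

180 minutes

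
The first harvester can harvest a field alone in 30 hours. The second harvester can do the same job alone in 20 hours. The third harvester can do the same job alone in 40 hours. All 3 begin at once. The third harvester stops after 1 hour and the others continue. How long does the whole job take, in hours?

In the first 1 hour the combined rate is 13/120, so 13/120 of the job is done, leaving 107/120.
After the third harvester leaves the rate is 1/12 per hour; the remaining 107/120 takes 107/10 hours.
Total = 1 + 107/10 = 117/10 hours.

117/10 hours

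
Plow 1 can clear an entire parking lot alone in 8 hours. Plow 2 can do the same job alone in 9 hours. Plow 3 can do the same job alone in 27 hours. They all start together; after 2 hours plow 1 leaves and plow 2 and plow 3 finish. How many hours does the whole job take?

81/16 hours

In the first 2 hours the combined rate is 59/216, so 59/108 of the job is done, leaving 49/108.
After plow 1 leaves the rate is 4/27 per hour; the remaining 49/108 takes 49/16 hours.
Total = 2 + 49/16 = 81/16 hours.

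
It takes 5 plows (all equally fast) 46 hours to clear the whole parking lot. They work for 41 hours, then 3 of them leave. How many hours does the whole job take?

107/2 hours

One plow does 1/230 of the job per hour.
After 41 hours with 5 plows, 41/46 is done (5/46 left).
With 2 plows the rate is 2/230 = 1/115, so the rest takes 5/46 ÷ 1/115 = 25/2 hours.
Total = 41 + 25/2 = 107/2 hours.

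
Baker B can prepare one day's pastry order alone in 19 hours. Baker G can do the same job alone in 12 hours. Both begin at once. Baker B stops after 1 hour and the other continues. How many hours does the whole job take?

216/19 hours

In the first 1 hour the combined rate is 31/228, so 31/228 of the job is done, leaving 197/228.
After Baker B leaves the rate is 1/12 per hour; the remaining 197/228 takes 197/19 hours.
Total = 1 + 197/19 = 216/19 hours.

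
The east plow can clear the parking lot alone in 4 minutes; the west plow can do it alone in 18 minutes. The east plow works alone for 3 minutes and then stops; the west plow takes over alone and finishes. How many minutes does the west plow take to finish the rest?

In 3 minutes the east plow does 3/4 of the job, leaving 1/4.
The west plow works at 1/18 per minute, so finishing takes 1/4 ÷ 1/18 = 9/2 minutes.

9/2 minutes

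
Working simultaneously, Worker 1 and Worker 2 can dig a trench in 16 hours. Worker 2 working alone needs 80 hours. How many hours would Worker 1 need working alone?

20 hours

Combined rate is 1/16 per hour.
Known contribution: 1/80 per hour.
So Worker 1's rate is 1/16 − 1/80 = 1/20, meaning 20 hours alone.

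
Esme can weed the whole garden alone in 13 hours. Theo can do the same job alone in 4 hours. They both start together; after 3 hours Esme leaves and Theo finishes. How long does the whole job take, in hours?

In the first 3 hours the combined rate is 17/52, so 51/52 of the job is done, leaving 1/52.
After Esme leaves the rate is 1/4 per hour; the remaining 1/52 takes 1/13 hours.
Total = 3 + 1/13 = 40/13 hours.

40/13 hours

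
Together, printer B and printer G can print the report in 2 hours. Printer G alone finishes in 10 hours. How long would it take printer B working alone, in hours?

5/2 hours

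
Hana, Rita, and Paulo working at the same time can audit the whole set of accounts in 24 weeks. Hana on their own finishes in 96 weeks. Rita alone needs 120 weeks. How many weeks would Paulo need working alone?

480/11 weeks

Combined rate is 1/24 per week.
Known contribution: 1/96 + 1/120 = (5 + 4)/480 = 9/480 = 3/160 per week.
So Paulo's rate is 1/24 − 3/160 = 11/480, meaning 480/11 weeks alone.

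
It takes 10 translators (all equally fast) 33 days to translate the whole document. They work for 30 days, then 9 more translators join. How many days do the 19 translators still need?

One translator does 1/330 of the job per day.
After 30 days with 10 translators, 10/11 is done (1/11 left).
With 19 translators the rate is 19/330, so the rest takes 1/11 ÷ 19/330 = 30/19 days.

30/19 days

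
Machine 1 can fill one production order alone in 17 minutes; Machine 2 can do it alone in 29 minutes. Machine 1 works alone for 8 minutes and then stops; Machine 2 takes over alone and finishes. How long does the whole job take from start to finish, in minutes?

397/17 minutes

In 8 minutes Machine 1 does 8/17 of the job, leaving 9/17.
Machine 2 works at 1/29 per minute, so finishing takes 9/17 ÷ 1/29 = 261/17 minutes.
Total time = 8 + 261/17 = 397/17 minutes.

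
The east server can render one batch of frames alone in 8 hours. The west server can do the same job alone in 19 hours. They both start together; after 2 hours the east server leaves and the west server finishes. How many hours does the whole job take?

In the first 2 hours the combined rate is 27/152, so 27/76 of the job is done, leaving 49/76.
After the east server leaves the rate is 1/19 per hour; the remaining 49/76 takes 49/4 hours.
Total = 2 + 49/4 = 57/4 hours.

57/4 hours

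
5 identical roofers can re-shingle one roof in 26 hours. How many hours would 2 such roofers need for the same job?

65 hours

Total work is 5·26 = 130 roofer-hours.
With 2 roofers: 130/2 = 65 hours.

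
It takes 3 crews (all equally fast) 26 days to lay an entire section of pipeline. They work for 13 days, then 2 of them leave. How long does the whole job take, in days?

One crew does 1/78 of the job per day.
After 13 days with 3 crews, 1/2 is done (1/2 left).
With 1 crew the rate is 1/78, so the rest takes 1/2 ÷ 1/78 = 39 days.
Total = 13 + 39 = 52 days.

52 days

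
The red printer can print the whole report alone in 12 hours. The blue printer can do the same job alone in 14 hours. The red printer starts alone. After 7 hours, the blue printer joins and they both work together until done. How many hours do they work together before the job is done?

35/13 hours

In the first 7 hours the red printer alone does 7/12 of the job, leaving 5/12.
Once everyone is working, combined rate: 1/12 + 1/14 = (7 + 6)/84 = 13/84 per hour.
Remaining 5/12 at 13/84 per hour takes 35/13 hours.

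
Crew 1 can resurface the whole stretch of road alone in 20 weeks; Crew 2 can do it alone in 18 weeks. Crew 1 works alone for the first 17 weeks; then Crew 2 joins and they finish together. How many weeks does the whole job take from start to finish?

350/19 weeks

In 17 weeks Crew 1 does 17/20 of the job, leaving 3/20.
Crew 1 and Crew 2 together work at 19/180 per week, so finishing takes 3/20 ÷ 19/180 = 27/19 weeks.
Total time = 17 + 27/19 = 350/19 weeks.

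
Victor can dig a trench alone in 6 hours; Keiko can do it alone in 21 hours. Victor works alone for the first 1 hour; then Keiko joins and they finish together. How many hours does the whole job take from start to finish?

In 1 hour Victor does 1/6 of the job, leaving 5/6.
Victor and Keiko together work at 3/14 per hour, so finishing takes 5/6 ÷ 3/14 = 35/9 hours.
Total time = 1 + 35/9 = 44/9 hours.

44/9 hours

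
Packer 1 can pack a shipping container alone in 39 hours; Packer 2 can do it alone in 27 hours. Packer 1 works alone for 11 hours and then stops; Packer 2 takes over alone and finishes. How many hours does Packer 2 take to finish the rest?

In 11 hours Packer 1 does 11/39 of the job, leaving 28/39.
Packer 2 works at 1/27 per hour, so finishing takes 28/39 ÷ 1/27 = 252/13 hours.

252/13 hours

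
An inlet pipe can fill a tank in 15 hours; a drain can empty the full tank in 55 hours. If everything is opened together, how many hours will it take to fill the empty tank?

165/8 hours

Net rate = 1/15 − 1/55 = (11 − 3)/165 = 8/165 per hour.
Filling time = 1 ÷ (8/165) = 165/8 hours.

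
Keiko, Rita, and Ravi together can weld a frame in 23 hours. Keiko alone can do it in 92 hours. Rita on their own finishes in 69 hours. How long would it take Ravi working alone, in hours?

276/5 hours

Combined rate is 1/23 per hour.
Known contribution: 1/92 + 1/69 = (3 + 4)/276 = 7/276 per hour.
So Ravi's rate is 1/23 − 7/276 = 5/276, meaning 276/5 hours alone.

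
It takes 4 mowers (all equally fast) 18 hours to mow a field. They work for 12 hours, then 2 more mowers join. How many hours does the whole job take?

One mower does 1/72 of the job per hour.
After 12 hours with 4 mowers, 2/3 is done (1/3 left).
With 6 mowers the rate is 6/72 = 1/12, so the rest takes 1/3 ÷ 1/12 = 4 hours.
Total = 12 + 4 = 16 hours.

16 hours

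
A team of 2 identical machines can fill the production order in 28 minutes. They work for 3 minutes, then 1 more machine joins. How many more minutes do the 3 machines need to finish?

One machine does 1/56 of the job per minute.
After 3 minutes with 2 machines, 3/28 is done (25/28 left).
With 3 machines the rate is 3/56, so the rest takes 25/28 ÷ 3/56 = 50/3 minutes.

50/3 minutes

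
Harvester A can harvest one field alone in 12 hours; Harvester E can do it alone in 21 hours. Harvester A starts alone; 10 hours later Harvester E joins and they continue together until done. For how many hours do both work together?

In 10 hours Harvester A does 10/12 = 5/6 of the job, leaving 1/6.
Harvester A and Harvester E together work at 11/84 per hour, so finishing takes 1/6 ÷ 11/84 = 14/11 hours.

14/11 hours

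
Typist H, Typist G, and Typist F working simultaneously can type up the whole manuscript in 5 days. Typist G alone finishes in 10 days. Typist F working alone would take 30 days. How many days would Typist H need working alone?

15 days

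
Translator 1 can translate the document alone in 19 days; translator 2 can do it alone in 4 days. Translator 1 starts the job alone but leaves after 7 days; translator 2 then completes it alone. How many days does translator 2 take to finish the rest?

48/19 days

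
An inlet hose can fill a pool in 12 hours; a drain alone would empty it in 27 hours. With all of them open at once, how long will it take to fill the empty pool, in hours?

Net rate = 1/12 − 1/27 = (9 − 4)/108 = 5/108 per hour.
Filling time = 1 ÷ (5/108) = 108/5 hours.

108/5 hours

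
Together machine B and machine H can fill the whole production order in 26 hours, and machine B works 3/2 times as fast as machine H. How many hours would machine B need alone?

130/3 hours

Let machine H's rate be r; then machine B's rate is (3/2)r, so together (3/2 + 1)r = (5/2)r = 1/26.
Thus r = 1/65 per hour.
Machine H alone: 65 hours; machine B alone: 130/3 hours.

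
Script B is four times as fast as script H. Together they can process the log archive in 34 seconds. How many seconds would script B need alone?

85/2 seconds

Let script H's rate be r; then script B's rate is 4r, so together (4 + 1)r = 5r = 1/34.
Thus r = 1/170 per second.
Script H alone: 170 seconds; script B alone: 85/2 seconds.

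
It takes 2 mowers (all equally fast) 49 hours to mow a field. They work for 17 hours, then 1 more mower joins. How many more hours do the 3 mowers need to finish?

64/3 hours

One mower does 1/98 of the job per hour.
After 17 hours with 2 mowers, 17/49 is done (32/49 left).
With 3 mowers the rate is 3/98, so the rest takes 32/49 ÷ 3/98 = 64/3 hours.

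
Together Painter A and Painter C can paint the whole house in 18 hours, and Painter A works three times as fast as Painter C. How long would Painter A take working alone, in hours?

24 hours

Let Painter C's rate be r; then Painter A's rate is 3r, so together (3 + 1)r = 4r = 1/18.
Thus r = 1/72 per hour.
Painter C alone: 72 hours; Painter A alone: 24 hours.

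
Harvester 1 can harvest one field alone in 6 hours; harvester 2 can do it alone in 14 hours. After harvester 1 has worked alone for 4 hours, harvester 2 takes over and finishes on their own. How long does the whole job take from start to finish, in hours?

26/3 hours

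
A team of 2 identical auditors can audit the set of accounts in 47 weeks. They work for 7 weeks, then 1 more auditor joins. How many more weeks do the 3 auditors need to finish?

One auditor does 1/94 of the job per week.
After 7 weeks with 2 auditors, 7/47 is done (40/47 left).
With 3 auditors the rate is 3/94, so the rest takes 40/47 ÷ 3/94 = 80/3 weeks.

80/3 weeks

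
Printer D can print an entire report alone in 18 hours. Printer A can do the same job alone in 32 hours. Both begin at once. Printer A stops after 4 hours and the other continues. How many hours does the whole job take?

63/4 hours

In the first 4 hours the combined rate is 25/288, so 25/72 of the job is done, leaving 47/72.
After printer A leaves the rate is 1/18 per hour; the remaining 47/72 takes 47/4 hours.
Total = 4 + 47/4 = 63/4 hours.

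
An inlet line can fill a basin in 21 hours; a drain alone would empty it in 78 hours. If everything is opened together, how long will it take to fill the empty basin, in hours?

Net rate = 1/21 − 1/78 = (26 − 7)/546 = 19/546 per hour.
Filling time = 1 ÷ (19/546) = 546/19 hours.

546/19 hours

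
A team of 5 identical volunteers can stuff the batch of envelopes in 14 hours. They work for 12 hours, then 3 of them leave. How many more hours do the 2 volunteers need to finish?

5 hours

One volunteer does 1/70 of the job per hour.
After 12 hours with 5 volunteers, 6/7 is done (1/7 left).
With 2 volunteers the rate is 2/70 = 1/35, so the rest takes 1/7 ÷ 1/35 = 5 hours.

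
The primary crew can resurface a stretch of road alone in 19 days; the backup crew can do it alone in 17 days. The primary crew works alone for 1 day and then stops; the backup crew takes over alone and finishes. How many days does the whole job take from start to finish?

In 1 day the primary crew does 1/19 of the job, leaving 18/19.
The backup crew works at 1/17 per day, so finishing takes 18/19 ÷ 1/17 = 306/19 days.
Total time = 1 + 306/19 = 325/19 days.

325/19 days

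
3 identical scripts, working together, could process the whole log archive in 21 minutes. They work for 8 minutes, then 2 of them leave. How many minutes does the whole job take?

47 minutes

One script does 1/63 of the job per minute.
After 8 minutes with 3 scripts, 8/21 is done (13/21 left).
With 1 script the rate is 1/63, so the rest takes 13/21 ÷ 1/63 = 39 minutes.
Total = 8 + 39 = 47 minutes.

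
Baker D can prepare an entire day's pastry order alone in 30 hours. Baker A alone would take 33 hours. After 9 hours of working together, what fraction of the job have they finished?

63/110

Combined rate: 1/30 + 1/33 = (11 + 10)/330 = 21/330 = 7/110 per hour.
In 9 hours they complete 9·7/110 = 63/110 of the job.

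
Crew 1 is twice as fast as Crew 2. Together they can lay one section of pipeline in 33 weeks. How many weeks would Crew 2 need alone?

Let Crew 2's rate be r; then Crew 1's rate is 2r, so together (2 + 1)r = 3r = 1/33.
Thus r = 1/99 per week.
Crew 2 alone: 99 weeks; Crew 1 alone: 99/2 weeks.

99 weeks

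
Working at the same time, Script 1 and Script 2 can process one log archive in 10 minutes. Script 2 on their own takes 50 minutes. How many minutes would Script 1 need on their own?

Combined rate is 1/10 per minute.
Known contribution: 1/50 per minute.
So Script 1's rate is 1/10 − 1/50 = 2/25, meaning 25/2 minutes alone.

25/2 minutes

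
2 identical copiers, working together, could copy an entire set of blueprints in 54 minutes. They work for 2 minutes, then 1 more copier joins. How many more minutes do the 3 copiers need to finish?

One copier does 1/108 of the job per minute.
After 2 minutes with 2 copiers, 1/27 is done (26/27 left).
With 3 copiers the rate is 3/108 = 1/36, so the rest takes 26/27 ÷ 1/36 = 104/3 minutes.

104/3 minutes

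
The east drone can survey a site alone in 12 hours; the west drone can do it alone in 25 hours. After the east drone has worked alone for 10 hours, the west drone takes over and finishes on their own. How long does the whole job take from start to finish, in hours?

In 10 hours the east drone does 10/12 = 5/6 of the job, leaving 1/6.
The west drone works at 1/25 per hour, so finishing takes 1/6 ÷ 1/25 = 25/6 hours.
Total time = 10 + 25/6 = 85/6 hours.

85/6 hours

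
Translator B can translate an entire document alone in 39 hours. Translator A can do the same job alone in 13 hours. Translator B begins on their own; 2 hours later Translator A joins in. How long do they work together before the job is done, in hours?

37/4 hours

In the first 2 hours Translator B alone does 2/39 of the job, leaving 37/39.
Once everyone is working, combined rate: 1/39 + 1/13 = (1 + 3)/39 = 4/39 per hour.
Remaining 37/39 at 4/39 per hour takes 37/4 hours.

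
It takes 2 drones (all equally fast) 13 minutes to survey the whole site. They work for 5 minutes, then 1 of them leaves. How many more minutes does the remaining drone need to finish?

16 minutes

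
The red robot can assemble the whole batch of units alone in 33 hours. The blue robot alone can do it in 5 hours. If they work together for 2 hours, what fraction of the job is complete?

76/165

Combined rate: 1/33 + 1/5 = (5 + 33)/165 = 38/165 per hour.
In 2 hours they complete 2·38/165 = 76/165 of the job.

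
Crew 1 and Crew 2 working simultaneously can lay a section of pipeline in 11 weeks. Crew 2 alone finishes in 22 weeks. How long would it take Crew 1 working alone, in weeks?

Combined rate is 1/11 per week.
Known contribution: 1/22 per week.
So Crew 1's rate is 1/11 − 1/22 = 1/22, meaning 22 weeks alone.

22 weeks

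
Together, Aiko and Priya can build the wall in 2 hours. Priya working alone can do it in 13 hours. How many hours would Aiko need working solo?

26/11 hours

Combined rate is 1/2 per hour.
Known contribution: 1/13 per hour.
So Aiko's rate is 1/2 − 1/13 = 11/26, meaning 26/11 hours alone.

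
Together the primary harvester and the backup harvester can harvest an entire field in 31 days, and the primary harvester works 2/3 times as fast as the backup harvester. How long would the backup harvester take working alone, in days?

Let the backup harvester's rate be r; then the primary harvester's rate is (2/3)r, so together (2/3 + 1)r = (5/3)r = 1/31.
Thus r = 3/155 per day.
The backup harvester alone: 155/3 days; the primary harvester alone: 155/2 days.

155/3 days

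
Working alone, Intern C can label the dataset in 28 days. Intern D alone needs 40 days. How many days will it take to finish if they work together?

280/17 days

With two workers the combined time is the product over the sum: 28·40/(28+40) = 1120/68 = 280/17 days.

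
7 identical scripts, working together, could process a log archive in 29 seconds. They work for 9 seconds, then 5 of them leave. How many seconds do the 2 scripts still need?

One script does 1/203 of the job per second.
After 9 seconds with 7 scripts, 9/29 is done (20/29 left).
With 2 scripts the rate is 2/203, so the rest takes 20/29 ÷ 2/203 = 70 seconds.

70 seconds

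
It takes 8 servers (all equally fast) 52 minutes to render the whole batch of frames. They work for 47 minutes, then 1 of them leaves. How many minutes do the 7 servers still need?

One server does 1/416 of the job per minute.
After 47 minutes with 8 servers, 47/52 is done (5/52 left).
With 7 servers the rate is 7/416, so the rest takes 5/52 ÷ 7/416 = 40/7 minutes.

40/7 minutes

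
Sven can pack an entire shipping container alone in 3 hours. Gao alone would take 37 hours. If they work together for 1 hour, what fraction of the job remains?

Combined rate: 1/3 + 1/37 = (37 + 3)/111 = 40/111 per hour.
In 1 hour they complete 1·40/111 = 40/111 of the job.
So 71/111 remains.

71/111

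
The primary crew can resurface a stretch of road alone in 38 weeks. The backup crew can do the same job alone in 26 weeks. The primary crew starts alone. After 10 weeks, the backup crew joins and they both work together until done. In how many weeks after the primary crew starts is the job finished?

171/8 weeks

In the first 10 weeks the primary crew alone does 10/38 = 5/19 of the job, leaving 14/19.
Once everyone is working, combined rate: 1/38 + 1/26 = (13 + 19)/494 = 32/494 = 16/247 per week.
Remaining 14/19 at 16/247 per week takes 91/8 weeks.
Total from the start = 10 + 91/8 = 171/8 weeks.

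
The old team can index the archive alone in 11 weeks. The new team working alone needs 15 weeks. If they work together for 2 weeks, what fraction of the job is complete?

52/165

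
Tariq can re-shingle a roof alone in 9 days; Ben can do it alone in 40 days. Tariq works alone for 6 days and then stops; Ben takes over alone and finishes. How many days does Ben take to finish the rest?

In 6 days Tariq does 6/9 = 2/3 of the job, leaving 1/3.
Ben works at 1/40 per day, so finishing takes 1/3 ÷ 1/40 = 40/3 days.

40/3 days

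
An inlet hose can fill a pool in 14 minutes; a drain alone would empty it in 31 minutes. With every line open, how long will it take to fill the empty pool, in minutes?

Net rate = 1/14 − 1/31 = (31 − 14)/434 = 17/434 per minute.
Filling time = 1 ÷ (17/434) = 434/17 minutes.

434/17 minutes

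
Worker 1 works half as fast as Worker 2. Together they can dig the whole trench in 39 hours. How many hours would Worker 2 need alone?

117/2 hours

Let Worker 2's rate be r; then Worker 1's rate is (1/2)r, so together (1/2 + 1)r = (3/2)r = 1/39.
Thus r = 2/117 per hour.
Worker 2 alone: 117/2 hours; Worker 1 alone: 117 hours.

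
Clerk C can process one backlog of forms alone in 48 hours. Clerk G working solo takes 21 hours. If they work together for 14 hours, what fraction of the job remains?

1/24

Combined rate: 1/48 + 1/21 = (7 + 16)/336 = 23/336 per hour.
In 14 hours they complete 14·23/336 = 23/24 of the job.
So 1/24 remains.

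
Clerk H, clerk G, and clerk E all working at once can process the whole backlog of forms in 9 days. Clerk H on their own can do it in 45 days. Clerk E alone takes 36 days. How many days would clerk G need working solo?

180/11 days

Combined rate is 1/9 per day.
Known contribution: 1/45 + 1/36 = (4 + 5)/180 = 9/180 = 1/20 per day.
So clerk G's rate is 1/9 − 1/20 = 11/180, meaning 180/11 days alone.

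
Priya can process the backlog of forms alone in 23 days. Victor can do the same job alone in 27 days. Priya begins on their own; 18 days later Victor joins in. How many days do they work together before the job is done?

27/10 days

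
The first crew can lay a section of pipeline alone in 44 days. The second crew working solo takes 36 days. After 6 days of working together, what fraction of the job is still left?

Combined rate: 1/44 + 1/36 = (9 + 11)/396 = 20/396 = 5/99 per day.
In 6 days they complete 6·5/99 = 10/33 of the job.
So 23/33 remains.

23/33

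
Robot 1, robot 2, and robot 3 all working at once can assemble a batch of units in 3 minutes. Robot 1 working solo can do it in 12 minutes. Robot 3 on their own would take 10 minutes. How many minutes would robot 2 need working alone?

20/3 minutes

Combined rate is 1/3 per minute.
Known contribution: 1/12 + 1/10 = (5 + 6)/60 = 11/60 per minute.
So robot 2's rate is 1/3 − 11/60 = 3/20, meaning 20/3 minutes alone.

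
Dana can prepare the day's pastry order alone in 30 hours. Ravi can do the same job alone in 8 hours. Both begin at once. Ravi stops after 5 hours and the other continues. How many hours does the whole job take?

In the first 5 hours the combined rate is 19/120, so 19/24 of the job is done, leaving 5/24.
After Ravi leaves the rate is 1/30 per hour; the remaining 5/24 takes 25/4 hours.
Total = 5 + 25/4 = 45/4 hours.

45/4 hours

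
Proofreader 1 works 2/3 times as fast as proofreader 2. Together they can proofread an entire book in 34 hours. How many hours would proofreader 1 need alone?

Let proofreader 2's rate be r; then proofreader 1's rate is (2/3)r, so together (2/3 + 1)r = (5/3)r = 1/34.
Thus r = 3/170 per hour.
Proofreader 2 alone: 170/3 hours; proofreader 1 alone: 85 hours.

85 hours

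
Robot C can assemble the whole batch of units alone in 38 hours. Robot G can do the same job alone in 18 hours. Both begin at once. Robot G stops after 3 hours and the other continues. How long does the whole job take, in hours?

95/3 hours

In the first 3 hours the combined rate is 14/171, so 14/57 of the job is done, leaving 43/57.
After Robot G leaves the rate is 1/38 per hour; the remaining 43/57 takes 86/3 hours.
Total = 3 + 86/3 = 95/3 hours.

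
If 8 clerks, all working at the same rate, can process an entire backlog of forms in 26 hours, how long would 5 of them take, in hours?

208/5 hours

Total work is 8·26 = 208 clerk-hours.
With 5 clerks: 208/5 hours.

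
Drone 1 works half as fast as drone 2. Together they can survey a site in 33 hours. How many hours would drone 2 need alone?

99/2 hours

Let drone 2's rate be r; then drone 1's rate is (1/2)r, so together (1/2 + 1)r = (3/2)r = 1/33.
Thus r = 2/99 per hour.
Drone 2 alone: 99/2 hours; drone 1 alone: 99 hours.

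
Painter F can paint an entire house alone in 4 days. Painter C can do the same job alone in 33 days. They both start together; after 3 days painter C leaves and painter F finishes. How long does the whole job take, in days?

In the first 3 days the combined rate is 37/132, so 37/44 of the job is done, leaving 7/44.
After painter C leaves the rate is 1/4 per day; the remaining 7/44 takes 7/11 days.
Total = 3 + 7/11 = 40/11 days.

40/11 days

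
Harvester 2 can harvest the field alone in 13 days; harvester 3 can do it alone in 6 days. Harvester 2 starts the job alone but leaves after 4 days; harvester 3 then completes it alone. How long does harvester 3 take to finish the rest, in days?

54/13 days

In 4 days harvester 2 does 4/13 of the job, leaving 9/13.
Harvester 3 works at 1/6 per day, so finishing takes 9/13 ÷ 1/6 = 54/13 days.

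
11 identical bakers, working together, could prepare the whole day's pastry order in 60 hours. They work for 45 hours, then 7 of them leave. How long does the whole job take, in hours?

345/4 hours

One baker does 1/660 of the job per hour.
After 45 hours with 11 bakers, 3/4 is done (1/4 left).
With 4 bakers the rate is 4/660 = 1/165, so the rest takes 1/4 ÷ 1/165 = 165/4 hours.
Total = 45 + 165/4 = 345/4 hours.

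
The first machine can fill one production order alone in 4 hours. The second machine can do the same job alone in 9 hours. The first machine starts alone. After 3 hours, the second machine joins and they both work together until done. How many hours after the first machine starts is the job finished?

48/13 hours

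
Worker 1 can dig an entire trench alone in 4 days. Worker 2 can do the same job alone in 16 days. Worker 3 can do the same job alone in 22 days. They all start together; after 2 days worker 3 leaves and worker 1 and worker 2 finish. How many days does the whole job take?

In the first 2 days the combined rate is 63/176, so 63/88 of the job is done, leaving 25/88.
After worker 3 leaves the rate is 5/16 per day; the remaining 25/88 takes 10/11 days.
Total = 2 + 10/11 = 32/11 days.

32/11 days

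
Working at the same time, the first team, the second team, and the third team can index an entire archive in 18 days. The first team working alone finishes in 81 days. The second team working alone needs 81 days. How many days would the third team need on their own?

162/5 days

Combined rate is 1/18 per day.
Known contribution: 1/81 + 1/81 = (1 + 1)/81 = 2/81 per day.
So the third team's rate is 1/18 − 2/81 = 5/162, meaning 162/5 days alone.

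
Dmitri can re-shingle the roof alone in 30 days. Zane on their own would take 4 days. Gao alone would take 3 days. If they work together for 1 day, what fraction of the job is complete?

37/60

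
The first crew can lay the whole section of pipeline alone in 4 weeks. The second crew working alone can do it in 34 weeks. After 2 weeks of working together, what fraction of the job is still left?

15/34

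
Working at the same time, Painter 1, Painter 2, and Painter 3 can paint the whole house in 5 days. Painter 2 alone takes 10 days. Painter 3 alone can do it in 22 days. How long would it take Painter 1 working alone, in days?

Combined rate is 1/5 per day.
Known contribution: 1/10 + 1/22 = (11 + 5)/110 = 16/110 = 8/55 per day.
So Painter 1's rate is 1/5 − 8/55 = 3/55, meaning 55/3 days alone.

55/3 days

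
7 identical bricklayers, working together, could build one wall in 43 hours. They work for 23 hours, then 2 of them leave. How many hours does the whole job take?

One bricklayer does 1/301 of the job per hour.
After 23 hours with 7 bricklayers, 23/43 is done (20/43 left).
With 5 bricklayers the rate is 5/301, so the rest takes 20/43 ÷ 5/301 = 28 hours.
Total = 23 + 28 = 51 hours.

51 hours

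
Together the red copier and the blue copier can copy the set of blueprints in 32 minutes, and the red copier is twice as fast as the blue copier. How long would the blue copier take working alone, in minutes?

Let the blue copier's rate be r; then the red copier's rate is 2r, so together (2 + 1)r = 3r = 1/32.
Thus r = 1/96 per minute.
The blue copier alone: 96 minutes; the red copier alone: 48 minutes.

96 minutes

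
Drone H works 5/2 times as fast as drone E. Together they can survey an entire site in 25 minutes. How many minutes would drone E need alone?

Let drone E's rate be r; then drone H's rate is (5/2)r, so together (5/2 + 1)r = (7/2)r = 1/25.
Thus r = 2/175 per minute.
Drone E alone: 175/2 minutes; drone H alone: 35 minutes.

175/2 minutes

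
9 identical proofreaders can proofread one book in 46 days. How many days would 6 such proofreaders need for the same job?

69 days

Total work is 9·46 = 414 proofreader-days.
With 6 proofreaders: 414/6 = 69 days.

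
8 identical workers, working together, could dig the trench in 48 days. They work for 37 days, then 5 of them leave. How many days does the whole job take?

One worker does 1/384 of the job per day.
After 37 days with 8 workers, 37/48 is done (11/48 left).
With 3 workers the rate is 3/384 = 1/128, so the rest takes 11/48 ÷ 1/128 = 88/3 days.
Total = 37 + 88/3 = 199/3 days.

199/3 days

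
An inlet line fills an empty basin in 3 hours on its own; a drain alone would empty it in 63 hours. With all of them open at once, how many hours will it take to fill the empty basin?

Net rate = 1/3 − 1/63 = (21 − 1)/63 = 20/63 per hour.
Filling time = 1 ÷ (20/63) = 63/20 hours.

63/20 hours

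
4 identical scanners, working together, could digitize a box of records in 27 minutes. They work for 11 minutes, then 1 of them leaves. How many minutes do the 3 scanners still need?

64/3 minutes

One scanner does 1/108 of the job per minute.
After 11 minutes with 4 scanners, 11/27 is done (16/27 left).
With 3 scanners the rate is 3/108 = 1/36, so the rest takes 16/27 ÷ 1/36 = 64/3 minutes.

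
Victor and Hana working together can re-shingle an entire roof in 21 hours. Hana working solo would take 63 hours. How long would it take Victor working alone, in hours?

63/2 hours

Combined rate is 1/21 per hour.
Known contribution: 1/63 per hour.
So Victor's rate is 1/21 − 1/63 = 2/63, meaning 63/2 hours alone.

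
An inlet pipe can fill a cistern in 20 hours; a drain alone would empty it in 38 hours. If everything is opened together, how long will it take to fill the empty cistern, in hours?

380/9 hours

Net rate = 1/20 − 1/38 = (19 − 10)/380 = 9/380 per hour.
Filling time = 1 ÷ (9/380) = 380/9 hours.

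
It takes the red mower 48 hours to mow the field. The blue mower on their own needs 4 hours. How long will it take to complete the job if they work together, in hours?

With two workers the combined time is the product over the sum: 48·4/(48+4) = 192/52 = 48/13 hours.

48/13 hours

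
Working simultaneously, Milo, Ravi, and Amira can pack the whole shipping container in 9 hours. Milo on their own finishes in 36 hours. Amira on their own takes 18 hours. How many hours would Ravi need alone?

36 hours

Combined rate is 1/9 per hour.
Known contribution: 1/36 + 1/18 = (1 + 2)/36 = 3/36 = 1/12 per hour.
So Ravi's rate is 1/9 − 1/12 = 1/36, meaning 36 hours alone.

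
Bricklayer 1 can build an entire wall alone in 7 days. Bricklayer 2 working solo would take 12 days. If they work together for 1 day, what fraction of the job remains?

65/84

Combined rate: 1/7 + 1/12 = (12 + 7)/84 = 19/84 per day.
In 1 day they complete 1·19/84 = 19/84 of the job.
So 65/84 remains.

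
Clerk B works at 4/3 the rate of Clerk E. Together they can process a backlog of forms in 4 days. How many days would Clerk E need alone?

28/3 days

Let Clerk E's rate be r; then Clerk B's rate is (4/3)r, so together (4/3 + 1)r = (7/3)r = 1/4.
Thus r = 3/28 per day.
Clerk E alone: 28/3 days; Clerk B alone: 7 days.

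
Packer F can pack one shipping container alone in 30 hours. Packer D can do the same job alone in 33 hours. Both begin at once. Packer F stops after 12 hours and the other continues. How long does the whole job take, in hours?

In the first 12 hours the combined rate is 7/110, so 42/55 of the job is done, leaving 13/55.
After packer F leaves the rate is 1/33 per hour; the remaining 13/55 takes 39/5 hours.
Total = 12 + 39/5 = 99/5 hours.

99/5 hours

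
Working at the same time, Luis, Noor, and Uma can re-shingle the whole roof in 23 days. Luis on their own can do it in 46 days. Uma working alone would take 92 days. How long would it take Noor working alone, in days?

Combined rate is 1/23 per day.
Known contribution: 1/46 + 1/92 = (2 + 1)/92 = 3/92 per day.
So Noor's rate is 1/23 − 3/92 = 1/92, meaning 92 days alone.

92 days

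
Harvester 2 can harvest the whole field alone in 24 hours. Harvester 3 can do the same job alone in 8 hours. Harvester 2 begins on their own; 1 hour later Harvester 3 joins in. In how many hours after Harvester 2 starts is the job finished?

27/4 hours

In the first 1 hour Harvester 2 alone does 1/24 of the job, leaving 23/24.
Once everyone is working, combined rate: 1/24 + 1/8 = (1 + 3)/24 = 4/24 = 1/6 per hour.
Remaining 23/24 at 1/6 per hour takes 23/4 hours.
Total from the start = 1 + 23/4 = 27/4 hours.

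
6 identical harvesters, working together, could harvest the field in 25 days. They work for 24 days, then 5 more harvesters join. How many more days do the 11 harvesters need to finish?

One harvester does 1/150 of the job per day.
After 24 days with 6 harvesters, 24/25 is done (1/25 left).
With 11 harvesters the rate is 11/150, so the rest takes 1/25 ÷ 11/150 = 6/11 days.

6/11 days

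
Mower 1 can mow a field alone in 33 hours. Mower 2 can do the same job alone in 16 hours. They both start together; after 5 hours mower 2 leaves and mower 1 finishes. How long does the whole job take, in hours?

In the first 5 hours the combined rate is 49/528, so 245/528 of the job is done, leaving 283/528.
After mower 2 leaves the rate is 1/33 per hour; the remaining 283/528 takes 283/16 hours.
Total = 5 + 283/16 = 363/16 hours.

363/16 hours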